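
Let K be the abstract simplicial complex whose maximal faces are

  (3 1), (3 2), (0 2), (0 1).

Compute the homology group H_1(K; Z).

H_1 = Z.

Fix the vertex order 0 < 1 < 2 < 3 and write every simplex with vertices in increasing order. Then dim K = 1 and the simplices of K are:

  0-simplices (4): [0], [1], [2], [3]
  1-simplices (4): [0,1], [0,2], [1,3], [2,3]

Hence C_0 ≅ Z^4, C_1 ≅ Z^4.

The boundary map ∂_1: C_1 → C_0 maps an edge to its endpoints' difference, ∂[p,q] = q − p. For instance
  ∂[1,3] = [3] − [1].
This gives a 4×4 integer matrix of rank 3; reducing to Smith normal form yields diagonal entries (1,1,1).

Reading off H_k = ker ∂_k / im ∂_{k+1}:

  H_1: rank ker ∂_1 − rank ∂_2 = (4 − 3) − 0 = 1, and there is no ∂_2, so H_1 ≅ Z.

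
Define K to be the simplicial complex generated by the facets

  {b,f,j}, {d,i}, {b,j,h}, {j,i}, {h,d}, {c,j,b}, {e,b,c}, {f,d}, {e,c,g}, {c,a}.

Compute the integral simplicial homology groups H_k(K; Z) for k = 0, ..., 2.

H_0 = Z,  H_1 = Z^2,  H_2 = 0.

Take the total order a < b < c < d < e < f < g < h < i < j on the vertex set. Then K (dimension 2) consists of the simplices:

  0-simplices (10): a, b, c, d, e, f, g, h, i, j
  1-simplices (16): ac, bc, be, bf, bh, bj, ce, cg, cj, df, dh, di, eg, fj, hj, ij
  2-simplices (5): bce, bcj, bfj, bhj, ceg

so the chain groups are C_0 ≅ Z^10, C_1 ≅ Z^16, C_2 ≅ Z^5.

Boundary ∂_1: C_1 → C_0 is given by ∂[p,q] = [q] − [p]. For instance
  ∂fj = j − f.
As a 10×16 matrix over Z this has rank 9, with invariant factors (1,1,1,1,1,1,1,1,1).

The boundary map ∂_2: C_2 → C_1 sends each 2-simplex [p,q,r] to [q,r] − [p,r] + [p,q]. For instance
  ∂bcj = cj − bj + bc,
  ∂bfj = fj − bj + bf.
The 16×5 boundary matrix has rank 5 and Smith normal form diag(1,1,1,1,1).

Reading off H_k = ker ∂_k / im ∂_{k+1}:

  H_0: rank C_0 − rank ∂_1 = 10 − 9 = 1, and the invariant factors of ∂_1 are all 1, so H_0 ≅ Z.
  H_1: rank ker ∂_1 − rank ∂_2 = (16 − 9) − 5 = 2, and the invariant factors of ∂_2 are all 1, so H_1 ≅ Z^2.
  H_2: rank ker ∂_2 − rank ∂_3 = (5 − 5) − 0 = 0, and there is no ∂_3, so H_2 ≅ 0.

As a check, the Euler characteristic is 10 − 16 + 5 = -1, which agrees with 1 − 2 + 0 = -1.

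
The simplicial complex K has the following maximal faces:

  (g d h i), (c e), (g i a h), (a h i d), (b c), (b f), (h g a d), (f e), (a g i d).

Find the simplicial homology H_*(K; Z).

K has 9 vertices, 14 edges, 10 triangles, 5 3-simplices.
rank ∂_0 = 0, rank ∂_1 = 7 ⇒ b_0 = 9 − 0 − 7 = 2; all invariant factors of ∂_1 are 1 so no torsion. So H_0 ≅ Z^2.
rank ∂_1 = 7, rank ∂_2 = 6 ⇒ b_1 = 14 − 7 − 6 = 1; all invariant factors of ∂_2 are 1 so no torsion. So H_1 ≅ Z.
rank ∂_2 = 6, rank ∂_3 = 4 ⇒ b_2 = 10 − 6 − 4 = 0; all invariant factors of ∂_3 are 1 so no torsion. So H_2 ≅ 0.
rank ∂_3 = 4, rank ∂_4 = 0 ⇒ b_3 = 5 − 4 − 0 = 1. So H_3 ≅ Z.

H_0 = Z^2,  H_1 = Z,  H_2 = 0,  H_3 = Z.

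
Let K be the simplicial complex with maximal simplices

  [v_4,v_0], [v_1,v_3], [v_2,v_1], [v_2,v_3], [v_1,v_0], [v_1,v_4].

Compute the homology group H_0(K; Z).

H_0 ≅ Z.

We work with the vertex ordering v_0 < v_1 < v_2 < v_3 < v_4. The simplices of K, each written with vertices in increasing order, are:

  0-simplices (5): [v_0], [v_1], [v_2], [v_3], [v_4]
  1-simplices (6): [v_0,v_1], [v_0,v_4], [v_1,v_2], [v_1,v_3], [v_1,v_4], [v_2,v_3]

Hence C_0 ≅ Z^5, C_1 ≅ Z^6.

Boundary ∂_1: C_1 → C_0 maps an edge to its endpoints' difference, ∂[p,q] = q − p. For instance
  ∂[v_0,v_1] = [v_1] − [v_0].
The resulting 5×6 matrix has rank 4, and its Smith normal form has invariant factors (1,1,1,1).

Now H_k = ker ∂_k / im ∂_{k+1}, so:

  H_0: rank C_0 − rank ∂_1 = 5 − 4 = 1, and the invariant factors of ∂_1 are all 1, so H_0 ≅ Z.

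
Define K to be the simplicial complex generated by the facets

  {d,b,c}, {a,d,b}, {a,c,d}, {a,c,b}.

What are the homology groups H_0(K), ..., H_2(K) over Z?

H_0 ≅ Z,  H_1 = 0,  H_2 ≅ Z.

Fix the vertex order a < b < c < d and write every simplex with vertices in increasing order. Then dim K = 2 and the simplices of K are:

  0-simplices (4): a, b, c, d
  1-simplices (6): ab, ac, ad, bc, bd, cd
  2-simplices (4): abc, abd, acd, bcd

giving chain groups C_0 ≅ Z^4, C_1 ≅ Z^6, C_2 ≅ Z^4.

Boundary ∂_1: C_1 → C_0 is given by ∂[p,q] = [q] − [p]. For instance
  ∂ab = b − a.
This gives a 4×6 integer matrix of rank 3; reducing to Smith normal form yields diagonal entries (1,1,1).

Boundary ∂_2: C_2 → C_1 sends each 2-simplex [p,q,r] to [q,r] − [p,r] + [p,q]. For instance
  ∂acd = cd − ad + ac,
  ∂bcd = cd − bd + bc.
This gives a 6×4 integer matrix of rank 3; reducing to Smith normal form yields diagonal entries (1,1,1).

Computing H_k = (kernel of ∂_k) / (image of ∂_{k+1}):

  H_0: rank C_0 − rank ∂_1 = 4 − 3 = 1, and the invariant factors of ∂_1 are all 1, so H_0 = Z.
  H_1: rank ker ∂_1 − rank ∂_2 = (6 − 3) − 3 = 0, and the invariant factors of ∂_2 are all 1, so H_1 = 0.
  H_2: rank ker ∂_2 − rank ∂_3 = (4 − 3) − 0 = 1, and there is no ∂_3, so H_2 = Z.

(K is a triangulation of the 2-sphere S^2.)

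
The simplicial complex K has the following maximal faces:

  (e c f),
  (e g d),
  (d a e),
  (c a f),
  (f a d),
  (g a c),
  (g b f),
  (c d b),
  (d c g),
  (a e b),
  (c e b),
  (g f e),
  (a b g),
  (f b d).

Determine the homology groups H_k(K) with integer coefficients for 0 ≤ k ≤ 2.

H_0 = Z,  H_1 = Z^2,  H_2 = Z.

Fix the vertex order a < b < c < d < e < f < g and write every simplex with vertices in increasing order. Then dim K = 2 and the simplices of K are:

  0-simplices (7): a, b, c, d, e, f, g
  1-simplices (21): ab, ac, ad, ae, af, ag, bc, bd, be, bf, bg, cd, ce, cf, cg, de, df, dg, ef, eg, fg
  2-simplices (14): abe, abg, acf, acg, ade, adf, bcd, bce, bdf, bfg, cdg, cef, deg, efg

Hence C_0 ≅ Z^7, C_1 ≅ Z^21, C_2 ≅ Z^14.

The boundary map ∂_1: C_1 → C_0 maps an edge to its endpoints' difference, ∂[p,q] = q − p. For instance
  ∂df = f − d.
The 7×21 boundary matrix has rank 6 and Smith normal form diag(1,1,1,1,1,1).

Boundary ∂_2: C_2 → C_1 sends each 2-simplex [p,q,r] to [q,r] − [p,r] + [p,q]. For instance
  ∂acf = cf − af + ac,
  ∂ade = de − ae + ad.
The resulting 21×14 matrix has rank 13, and its Smith normal form has invariant factors (1,1,1,1,1,1,1,1,1,1,1,1,1).

Now H_k = ker ∂_k / im ∂_{k+1}, so:

  H_0: rank C_0 − rank ∂_1 = 7 − 6 = 1, and the invariant factors of ∂_1 are all 1, so H_0 = Z.
  H_1: rank ker ∂_1 − rank ∂_2 = (21 − 6) − 13 = 2, and the invariant factors of ∂_2 are all 1, so H_1 = Z^2.
  H_2: rank ker ∂_2 − rank ∂_3 = (14 − 13) − 0 = 1, and there is no ∂_3, so H_2 = Z.

As a check, the Euler characteristic is 7 − 21 + 14 = 0, which agrees with 1 − 2 + 1 = 0.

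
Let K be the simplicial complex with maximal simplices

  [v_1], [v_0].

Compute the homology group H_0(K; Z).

H_0 = Z^2.

K has 2 vertices.
rank ∂_0 = 0, rank ∂_1 = 0 ⇒ b_0 = 2 − 0 − 0 = 2. So H_0 ≅ Z^2.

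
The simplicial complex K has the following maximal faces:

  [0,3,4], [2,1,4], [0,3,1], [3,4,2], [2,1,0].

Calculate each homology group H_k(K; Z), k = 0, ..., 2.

H_0 = Z,  H_1 = Z,  H_2 = 0.

Fix the vertex order 0 < 1 < 2 < 3 < 4 and write every simplex with vertices in increasing order. Then dim K = 2 and the simplices of K are:

  0-simplices (5): [0], [1], [2], [3], [4]
  1-simplices (10): [0,1], [0,2], [0,3], [0,4], [1,2], [1,3], [1,4], [2,3], [2,4], [3,4]
  2-simplices (5): [0,1,2], [0,1,3], [0,3,4], [1,2,4], [2,3,4]

so the chain groups are C_0 ≅ Z^5, C_1 ≅ Z^10, C_2 ≅ Z^5.

Boundary ∂_1: C_1 → C_0 is given by ∂[p,q] = [q] − [p].
This gives a 5×10 integer matrix of rank 4; reducing to Smith normal form yields diagonal entries (1,1,1,1).

The boundary map ∂_2: C_2 → C_1 sends each 2-simplex [p,q,r] to [q,r] − [p,r] + [p,q]. For instance
  ∂[0,1,2] = [1,2] − [0,2] + [0,1],
  ∂[0,3,4] = [3,4] − [0,4] + [0,3].
This gives a 10×5 integer matrix of rank 5; reducing to Smith normal form yields diagonal entries (1,1,1,1,1).

Now H_k = ker ∂_k / im ∂_{k+1}, so:

  H_0: rank C_0 − rank ∂_1 = 5 − 4 = 1, and the invariant factors of ∂_1 are all 1, so H_0 ≅ Z.
  H_1: rank ker ∂_1 − rank ∂_2 = (10 − 4) − 5 = 1, and the invariant factors of ∂_2 are all 1, so H_1 ≅ Z.
  H_2: rank ker ∂_2 − rank ∂_3 = (5 − 5) − 0 = 0, and there is no ∂_3, so H_2 ≅ 0.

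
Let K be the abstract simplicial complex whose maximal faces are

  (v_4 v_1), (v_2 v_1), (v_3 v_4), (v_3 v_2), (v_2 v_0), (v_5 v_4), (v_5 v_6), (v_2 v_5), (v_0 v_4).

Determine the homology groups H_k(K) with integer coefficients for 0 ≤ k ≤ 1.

Order the vertices as v_0 < v_1 < v_2 < v_3 < v_4 < v_5 < v_6. Listing each simplex with vertices in this order, K has dimension 1 with simplices:

  0-simplices (7): [v_0], [v_1], [v_2], [v_3], [v_4], [v_5], [v_6]
  1-simplices (9): [v_0,v_2], [v_0,v_4], [v_1,v_2], [v_1,v_4], [v_2,v_3], [v_2,v_5], [v_3,v_4], [v_4,v_5], [v_5,v_6]

giving chain groups C_0 ≅ Z^7, C_1 ≅ Z^9.

∂_1: C_1 → C_0 maps an edge to its endpoints' difference, ∂[p,q] = q − p. For instance
  ∂[v_1,v_4] = [v_4] − [v_1].
As a 7×9 matrix over Z this has rank 6, with invariant factors (1,1,1,1,1,1).

Computing H_k = (kernel of ∂_k) / (image of ∂_{k+1}):

  H_0: rank C_0 − rank ∂_1 = 7 − 6 = 1, and the invariant factors of ∂_1 are all 1, so H_0 ≅ Z.
  H_1: rank ker ∂_1 − rank ∂_2 = (9 − 6) − 0 = 3, and there is no ∂_2, so H_1 ≅ Z^3.

As a check, the Euler characteristic is 7 − 9 = -2, which agrees with 1 − 3 = -2.

H_0 ≅ Z,  H_1 ≅ Z^3.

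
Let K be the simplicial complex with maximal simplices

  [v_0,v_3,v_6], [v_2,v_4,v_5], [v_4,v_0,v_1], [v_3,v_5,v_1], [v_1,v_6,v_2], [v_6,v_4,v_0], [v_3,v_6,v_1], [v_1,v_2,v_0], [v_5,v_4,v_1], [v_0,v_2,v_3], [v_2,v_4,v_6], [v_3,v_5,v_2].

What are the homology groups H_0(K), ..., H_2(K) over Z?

We work with the vertex ordering v_0 < v_1 < v_2 < v_3 < v_4 < v_5 < v_6. The simplices of K, each written with vertices in increasing order, are:

  0-simplices (7): [v_0], [v_1], [v_2], [v_3], [v_4], [v_5], [v_6]
  1-simplices (18): (18 of them)
  2-simplices (12): (12 of them)

so the chain groups are C_0 ≅ Z^7, C_1 ≅ Z^18, C_2 ≅ Z^12.

Boundary ∂_1: C_1 → C_0 sends each edge [p,q] (with p < q) to q − p. For instance
  ∂[v_0,v_6] = [v_6] − [v_0].
As a 7×18 matrix over Z this has rank 6, with invariant factors (1,1,1,1,1,1).

Boundary ∂_2: C_2 → C_1 sends each 2-simplex [p,q,r] to [q,r] − [p,r] + [p,q]. For instance
  ∂[v_0,v_1,v_2] = [v_1,v_2] − [v_0,v_2] + [v_0,v_1],
  ∂[v_1,v_4,v_5] = [v_4,v_5] − [v_1,v_5] + [v_1,v_4].
As a 18×12 matrix over Z this has rank 12, with invariant factors (1,1,1,1,1,1,1,1,1,1,1,2).

Computing H_k = (kernel of ∂_k) / (image of ∂_{k+1}):

  H_0: rank C_0 − rank ∂_1 = 7 − 6 = 1, and the invariant factors of ∂_1 are all 1, so H_0 = Z.
  H_1: rank ker ∂_1 − rank ∂_2 = (18 − 6) − 12 = 0, and ∂_2 has invariant factor 2 > 1, so H_1 = Z/2.
  H_2: rank ker ∂_2 − rank ∂_3 = (12 − 12) − 0 = 0, and there is no ∂_3, so H_2 = 0.

As a check, the Euler characteristic is 7 − 18 + 12 = 1, which agrees with 1 − 0 + 0 = 1.

H_0 ≅ Z,  H_1 ≅ Z/2,  H_2 = 0.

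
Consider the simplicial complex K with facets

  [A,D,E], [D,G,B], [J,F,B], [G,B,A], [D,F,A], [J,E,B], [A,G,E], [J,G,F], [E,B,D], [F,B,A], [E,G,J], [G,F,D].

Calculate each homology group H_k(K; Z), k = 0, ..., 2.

H_0 ≅ Z,  H_1 ≅ Z/2,  H_2 = 0.

Take the total order A < B < D < E < F < G < J on the vertex set. Then K (dimension 2) consists of the simplices:

  0-simplices (7): A, B, D, E, F, G, J
  1-simplices (18): AB, AD, AE, AF, AG, BD, BE, BF, BG, BJ, DE, DF, DG, EG, EJ, FG, FJ, GJ
  2-simplices (12): ABF, ABG, ADE, ADF, AEG, BDE, BDG, BEJ, BFJ, DFG, EGJ, FGJ

giving chain groups C_0 ≅ Z^7, C_1 ≅ Z^18, C_2 ≅ Z^12.

The boundary map ∂_1: C_1 → C_0 is given by ∂[p,q] = [q] − [p]. For instance
  ∂EJ = J − E.
This gives a 7×18 integer matrix of rank 6; reducing to Smith normal form yields diagonal entries (1,1,1,1,1,1).

Boundary ∂_2: C_2 → C_1 acts by ∂[p,q,r] = [q,r] − [p,r] + [p,q]. For instance
  ∂ABF = BF − AF + AB,
  ∂ADE = DE − AE + AD.
As a 18×12 matrix over Z this has rank 12, with invariant factors (1,1,1,1,1,1,1,1,1,1,1,2).

From H_k ≅ ker(∂_k) / im(∂_{k+1}) we obtain:

  H_0: rank C_0 − rank ∂_1 = 7 − 6 = 1, and the invariant factors of ∂_1 are all 1, so H_0 ≅ Z.
  H_1: rank ker ∂_1 − rank ∂_2 = (18 − 6) − 12 = 0, and ∂_2 has invariant factor 2 > 1, so H_1 ≅ Z/2.
  H_2: rank ker ∂_2 − rank ∂_3 = (12 − 12) − 0 = 0, and there is no ∂_3, so H_2 ≅ 0.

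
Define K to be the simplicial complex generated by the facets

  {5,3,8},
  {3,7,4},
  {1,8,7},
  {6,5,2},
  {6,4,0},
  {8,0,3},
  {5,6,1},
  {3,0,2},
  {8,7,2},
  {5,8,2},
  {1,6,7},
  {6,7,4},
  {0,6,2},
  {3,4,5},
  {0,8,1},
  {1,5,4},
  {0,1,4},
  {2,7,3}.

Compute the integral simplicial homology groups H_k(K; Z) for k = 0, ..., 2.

K has 9 vertices, 27 edges, 18 triangles.
rank ∂_0 = 0, rank ∂_1 = 8 ⇒ b_0 = 9 − 0 − 8 = 1; all invariant factors of ∂_1 are 1 so no torsion. So H_0 ≅ Z.
rank ∂_1 = 8, rank ∂_2 = 18 ⇒ b_1 = 27 − 8 − 18 = 1; ∂_2 has invariant factor(s) [2] giving torsion. So H_1 ≅ Z × Z/2.
rank ∂_2 = 18, rank ∂_3 = 0 ⇒ b_2 = 18 − 18 − 0 = 0. So H_2 ≅ 0.

H_0 ≅ Z,  H_1 ≅ Z × Z/2,  H_2 = 0.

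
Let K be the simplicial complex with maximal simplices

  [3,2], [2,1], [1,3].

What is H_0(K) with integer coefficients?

Order the vertices as 1 < 2 < 3. Listing each simplex with vertices in this order, K has dimension 1 with simplices:

  0-simplices (3): [1], [2], [3]
  1-simplices (3): [1,2], [1,3], [2,3]

Hence C_0 ≅ Z^3, C_1 ≅ Z^3.

∂_1: C_1 → C_0 maps an edge to its endpoints' difference, ∂[p,q] = q − p. For instance
  ∂[2,3] = [3] − [2].
As a 3×3 matrix over Z this has rank 2, with invariant factors (1,1).

Computing H_k = (kernel of ∂_k) / (image of ∂_{k+1}):

  H_0: rank C_0 − rank ∂_1 = 3 − 2 = 1, and the invariant factors of ∂_1 are all 1, so H_0 = Z.

(K is a triangulation of the circle S^1.)

H_0 = Z.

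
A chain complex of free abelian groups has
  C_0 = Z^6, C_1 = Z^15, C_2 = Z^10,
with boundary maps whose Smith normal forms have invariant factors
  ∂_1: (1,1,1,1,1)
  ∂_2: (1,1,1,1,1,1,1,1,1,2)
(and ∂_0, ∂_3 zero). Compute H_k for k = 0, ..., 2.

H_0 = Z,  H_1 = Z/2,  H_2 = 0.

H_0: b_0 = 6 − 0 − 5 = 1; torsion from ∂_1 factors > 1: none. So H_0 = Z.
H_1: b_1 = 15 − 5 − 10 = 0; torsion from ∂_2 factors > 1: [2]. So H_1 = Z/2.
H_2: b_2 = 10 − 10 − 0 = 0; torsion from ∂_3 factors > 1: none. So H_2 = 0.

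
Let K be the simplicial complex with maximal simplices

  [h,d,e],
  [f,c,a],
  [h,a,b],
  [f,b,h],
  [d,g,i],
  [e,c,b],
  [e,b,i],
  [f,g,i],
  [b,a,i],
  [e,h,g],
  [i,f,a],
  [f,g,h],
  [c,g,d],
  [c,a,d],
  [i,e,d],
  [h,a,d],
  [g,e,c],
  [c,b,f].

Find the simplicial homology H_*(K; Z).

Order the vertices as a < b < c < d < e < f < g < h < i. Listing each simplex with vertices in this order, K has dimension 2 with simplices:

  0-simplices (9): a, b, c, d, e, f, g, h, i
  1-simplices (27): ab, ac, ad, af, ah, ai, bc, be, bf, bh, bi, cd, ce, cf, cg, de, dg, dh, di, eg, eh, ei, fg, fh, fi, gh, gi
  2-simplices (18): abh, abi, acd, acf, adh, afi, bce, bcf, bei, bfh, cdg, ceg, deh, dei, dgi, egh, fgh, fgi

so the chain groups are C_0 ≅ Z^9, C_1 ≅ Z^27, C_2 ≅ Z^18.

∂_1: C_1 → C_0 is given by ∂[p,q] = [q] − [p]. For instance
  ∂ac = c − a.
As a 9×27 matrix over Z this has rank 8, with invariant factors (1,1,1,1,1,1,1,1).

∂_2: C_2 → C_1 sends each 2-simplex [p,q,r] to [q,r] − [p,r] + [p,q]. For instance
  ∂fgh = gh − fh + fg,
  ∂adh = dh − ah + ad.
As a 27×18 matrix over Z this has rank 18, with invariant factors (1,1,1,1,1,1,1,1,1,1,1,1,1,1,1,1,1,2).

From H_k ≅ ker(∂_k) / im(∂_{k+1}) we obtain:

  H_0: rank C_0 − rank ∂_1 = 9 − 8 = 1, and the invariant factors of ∂_1 are all 1, so H_0 = Z.
  H_1: rank ker ∂_1 − rank ∂_2 = (27 − 8) − 18 = 1, and ∂_2 has invariant factor 2 > 1, so H_1 = Z ⊕ Z/2.
  H_2: rank ker ∂_2 − rank ∂_3 = (18 − 18) − 0 = 0, and there is no ∂_3, so H_2 = 0.

As a check, the Euler characteristic is 9 − 27 + 18 = 0, which agrees with 1 − 1 + 0 = 0.

H_0 = Z,  H_1 = Z ⊕ Z/2,  H_2 = 0.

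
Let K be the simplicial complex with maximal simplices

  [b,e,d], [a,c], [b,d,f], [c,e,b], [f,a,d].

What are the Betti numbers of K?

We work with the vertex ordering a < b < c < d < e < f. The simplices of K, each written with vertices in increasing order, are:

  0-simplices (6): a, b, c, d, e, f
  1-simplices (10): ac, ad, af, bc, bd, be, bf, ce, de, df
  2-simplices (4): adf, bce, bde, bdf

giving chain groups C_0 ≅ Z^6, C_1 ≅ Z^10, C_2 ≅ Z^4.

The boundary map ∂_1: C_1 → C_0 is given by ∂[p,q] = [q] − [p]. For instance
  ∂bd = d − b.
As a 6×10 matrix over Z this has rank 5, with invariant factors (1,1,1,1,1).

The boundary map ∂_2: C_2 → C_1 acts by ∂[p,q,r] = [q,r] − [p,r] + [p,q]. For instance
  ∂bdf = df − bf + bd,
  ∂adf = df − af + ad.
As a 10×4 matrix over Z this has rank 4, with invariant factors (1,1,1,1).

From H_k ≅ ker(∂_k) / im(∂_{k+1}) we obtain:

  H_0: rank C_0 − rank ∂_1 = 6 − 5 = 1, and the invariant factors of ∂_1 are all 1, so H_0 ≅ Z.
  H_1: rank ker ∂_1 − rank ∂_2 = (10 − 5) − 4 = 1, and the invariant factors of ∂_2 are all 1, so H_1 ≅ Z.
  H_2: rank ker ∂_2 − rank ∂_3 = (4 − 4) − 0 = 0, and there is no ∂_3, so H_2 ≅ 0.

As a check, the Euler characteristic is 6 − 10 + 4 = 0, which agrees with 1 − 1 + 0 = 0.

Hence the Betti numbers are b_0 = 1, b_1 = 1, b_2 = 0.

b_0 = 1, b_1 = 1, b_2 = 0.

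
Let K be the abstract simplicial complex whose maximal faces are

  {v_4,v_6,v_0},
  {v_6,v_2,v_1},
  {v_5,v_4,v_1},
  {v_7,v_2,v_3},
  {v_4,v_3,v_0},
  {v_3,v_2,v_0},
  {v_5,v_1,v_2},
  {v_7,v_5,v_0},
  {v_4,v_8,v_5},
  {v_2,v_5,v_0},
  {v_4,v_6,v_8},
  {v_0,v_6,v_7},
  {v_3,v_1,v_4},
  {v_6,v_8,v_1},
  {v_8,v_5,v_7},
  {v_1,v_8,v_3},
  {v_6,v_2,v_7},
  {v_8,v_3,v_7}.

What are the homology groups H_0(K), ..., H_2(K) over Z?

H_0 = Z,  H_1 = Z ⊕ Z_2,  H_2 = 0.

Order the vertices as v_0 < v_1 < v_2 < v_3 < v_4 < v_5 < v_6 < v_7 < v_8. Listing each simplex with vertices in this order, K has dimension 2 with simplices:

  0-simplices (9): [v_0], [v_1], [v_2], [v_3], [v_4], [v_5], [v_6], [v_7], [v_8]
  1-simplices (27): (27 of them)
  2-simplices (18): (18 of them)

giving chain groups C_0 ≅ Z^9, C_1 ≅ Z^27, C_2 ≅ Z^18.

Boundary ∂_1: C_1 → C_0 sends each edge [p,q] (with p < q) to q − p.
The resulting 9×27 matrix has rank 8, and its Smith normal form has invariant factors (1,1,1,1,1,1,1,1).

Boundary ∂_2: C_2 → C_1 acts by ∂[p,q,r] = [q,r] − [p,r] + [p,q]. For instance
  ∂[v_1,v_6,v_8] = [v_6,v_8] − [v_1,v_8] + [v_1,v_6],
  ∂[v_0,v_3,v_4] = [v_3,v_4] − [v_0,v_4] + [v_0,v_3].
The 27×18 boundary matrix has rank 18 and Smith normal form diag(1,1,1,1,1,1,1,1,1,1,1,1,1,1,1,1,1,2).

From H_k ≅ ker(∂_k) / im(∂_{k+1}) we obtain:

  H_0: rank C_0 − rank ∂_1 = 9 − 8 = 1, and the invariant factors of ∂_1 are all 1, so H_0 = Z.
  H_1: rank ker ∂_1 − rank ∂_2 = (27 − 8) − 18 = 1, and ∂_2 has invariant factor 2 > 1, so H_1 = Z ⊕ Z_2.
  H_2: rank ker ∂_2 − rank ∂_3 = (18 − 18) − 0 = 0, and there is no ∂_3, so H_2 = 0.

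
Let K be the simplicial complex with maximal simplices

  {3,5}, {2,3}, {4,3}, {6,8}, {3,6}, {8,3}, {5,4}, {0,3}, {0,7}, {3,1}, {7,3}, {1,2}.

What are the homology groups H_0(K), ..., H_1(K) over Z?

H_0 ≅ Z,  H_1 ≅ Z^4.

Fix the vertex order 0 < 1 < 2 < 3 < 4 < 5 < 6 < 7 < 8 and write every simplex with vertices in increasing order. Then dim K = 1 and the simplices of K are:

  0-simplices (9): [0], [1], [2], [3], [4], [5], [6], [7], [8]
  1-simplices (12): [0,3], [0,7], [1,2], [1,3], [2,3], [3,4], [3,5], [3,6], [3,7], [3,8], [4,5], [6,8]

giving chain groups C_0 ≅ Z^9, C_1 ≅ Z^12.

∂_1: C_1 → C_0 sends each edge [p,q] (with p < q) to q − p. For instance
  ∂[2,3] = [3] − [2].
The resulting 9×12 matrix has rank 8, and its Smith normal form has invariant factors (1,1,1,1,1,1,1,1).

From H_k ≅ ker(∂_k) / im(∂_{k+1}) we obtain:

  H_0: rank C_0 − rank ∂_1 = 9 − 8 = 1, and the invariant factors of ∂_1 are all 1, so H_0 = Z.
  H_1: rank ker ∂_1 − rank ∂_2 = (12 − 8) − 0 = 4, and there is no ∂_2, so H_1 = Z^4.

As a check, the Euler characteristic is 9 − 12 = -3, which agrees with 1 − 4 = -3.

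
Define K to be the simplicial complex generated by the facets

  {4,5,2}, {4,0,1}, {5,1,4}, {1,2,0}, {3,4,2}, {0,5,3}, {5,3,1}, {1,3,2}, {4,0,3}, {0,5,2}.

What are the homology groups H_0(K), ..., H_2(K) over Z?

H_0 ≅ Z,  H_1 ≅ Z/2,  H_2 = 0.

We work with the vertex ordering 0 < 1 < 2 < 3 < 4 < 5. The simplices of K, each written with vertices in increasing order, are:

  0-simplices (6): [0], [1], [2], [3], [4], [5]
  1-simplices (15): [0,1], [0,2], [0,3], [0,4], [0,5], [1,2], [1,3], [1,4], [1,5], [2,3], [2,4], [2,5], [3,4], [3,5], [4,5]
  2-simplices (10): [0,1,2], [0,1,4], [0,2,5], [0,3,4], [0,3,5], [1,2,3], [1,3,5], [1,4,5], [2,3,4], [2,4,5]

Hence C_0 ≅ Z^6, C_1 ≅ Z^15, C_2 ≅ Z^10.

Boundary ∂_1: C_1 → C_0 sends each edge [p,q] (with p < q) to q − p. For instance
  ∂[0,1] = [1] − [0].
This gives a 6×15 integer matrix of rank 5; reducing to Smith normal form yields diagonal entries (1,1,1,1,1).

∂_2: C_2 → C_1 maps a triangle to the signed sum of its edges. For instance
  ∂[0,3,5] = [3,5] − [0,5] + [0,3],
  ∂[1,3,5] = [3,5] − [1,5] + [1,3].
As a 15×10 matrix over Z this has rank 10, with invariant factors (1,1,1,1,1,1,1,1,1,2).

Reading off H_k = ker ∂_k / im ∂_{k+1}:

  H_0: rank C_0 − rank ∂_1 = 6 − 5 = 1, and the invariant factors of ∂_1 are all 1, so H_0 = Z.
  H_1: rank ker ∂_1 − rank ∂_2 = (15 − 5) − 10 = 0, and ∂_2 has invariant factor 2 > 1, so H_1 = Z/2.
  H_2: rank ker ∂_2 − rank ∂_3 = (10 − 10) − 0 = 0, and there is no ∂_3, so H_2 = 0.

(K is a triangulation of the real projective plane RP^2.)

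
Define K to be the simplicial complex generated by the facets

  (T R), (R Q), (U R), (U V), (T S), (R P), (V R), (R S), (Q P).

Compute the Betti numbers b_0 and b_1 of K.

b_0 = 1, b_1 = 3.

We work with the vertex ordering P < Q < R < S < T < U < V. The simplices of K, each written with vertices in increasing order, are:

  0-simplices (7): P, Q, R, S, T, U, V
  1-simplices (9): PQ, PR, QR, RS, RT, RU, RV, ST, UV

giving chain groups C_0 ≅ Z^7, C_1 ≅ Z^9.

∂_1: C_1 → C_0 sends each edge [p,q] (with p < q) to q − p.
The resulting 7×9 matrix has rank 6, and its Smith normal form has invariant factors (1,1,1,1,1,1).

Now H_k = ker ∂_k / im ∂_{k+1}, so:

  H_0: rank C_0 − rank ∂_1 = 7 − 6 = 1, and the invariant factors of ∂_1 are all 1, so H_0 ≅ Z.
  H_1: rank ker ∂_1 − rank ∂_2 = (9 − 6) − 0 = 3, and there is no ∂_2, so H_1 ≅ Z^3.

As a check, the Euler characteristic is 7 − 9 = -2, which agrees with 1 − 3 = -2.

Hence the Betti numbers are b_0 = 1, b_1 = 3.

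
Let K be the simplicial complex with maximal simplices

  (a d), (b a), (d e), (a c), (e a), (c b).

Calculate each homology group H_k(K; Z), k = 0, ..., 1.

H_0 ≅ Z,  H_1 ≅ Z^2.

Order the vertices as a < b < c < d < e. Listing each simplex with vertices in this order, K has dimension 1 with simplices:

  0-simplices (5): a, b, c, d, e
  1-simplices (6): ab, ac, ad, ae, bc, de

Hence C_0 ≅ Z^5, C_1 ≅ Z^6.

∂_1: C_1 → C_0 is given by ∂[p,q] = [q] − [p].
The 5×6 boundary matrix has rank 4 and Smith normal form diag(1,1,1,1).

Now H_k = ker ∂_k / im ∂_{k+1}, so:

  H_0: rank C_0 − rank ∂_1 = 5 − 4 = 1, and the invariant factors of ∂_1 are all 1, so H_0 ≅ Z.
  H_1: rank ker ∂_1 − rank ∂_2 = (6 − 4) − 0 = 2, and there is no ∂_2, so H_1 ≅ Z^2.

(K is a triangulation of a wedge of 2 circles.)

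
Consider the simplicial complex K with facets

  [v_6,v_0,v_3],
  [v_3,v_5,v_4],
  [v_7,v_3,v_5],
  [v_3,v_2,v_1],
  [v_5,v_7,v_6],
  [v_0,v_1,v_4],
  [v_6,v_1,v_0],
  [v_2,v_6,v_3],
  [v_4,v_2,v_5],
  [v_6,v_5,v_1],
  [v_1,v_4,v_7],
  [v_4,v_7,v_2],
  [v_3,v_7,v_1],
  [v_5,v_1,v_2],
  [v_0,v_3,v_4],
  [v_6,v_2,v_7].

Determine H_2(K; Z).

Fix the vertex order v_0 < v_1 < v_2 < v_3 < v_4 < v_5 < v_6 < v_7 and write every simplex with vertices in increasing order. Then dim K = 2 and the simplices of K are:

  0-simplices (8): [v_0], [v_1], [v_2], [v_3], [v_4], [v_5], [v_6], [v_7]
  1-simplices (24): (24 of them)
  2-simplices (16): (16 of them)

Hence C_0 ≅ Z^8, C_1 ≅ Z^24, C_2 ≅ Z^16.

The boundary map ∂_1: C_1 → C_0 maps an edge to its endpoints' difference, ∂[p,q] = q − p. For instance
  ∂[v_0,v_3] = [v_3] − [v_0].
The resulting 8×24 matrix has rank 7, and its Smith normal form has invariant factors (1,1,1,1,1,1,1).

Boundary ∂_2: C_2 → C_1 acts by ∂[p,q,r] = [q,r] − [p,r] + [p,q]. For instance
  ∂[v_3,v_4,v_5] = [v_4,v_5] − [v_3,v_5] + [v_3,v_4],
  ∂[v_0,v_3,v_6] = [v_3,v_6] − [v_0,v_6] + [v_0,v_3].
As a 24×16 matrix over Z this has rank 15, with invariant factors (1,1,1,1,1,1,1,1,1,1,1,1,1,1,1).

From H_k ≅ ker(∂_k) / im(∂_{k+1}) we obtain:

  H_2: rank ker ∂_2 − rank ∂_3 = (16 − 15) − 0 = 1, and there is no ∂_3, so H_2 ≅ Z.

(K is a triangulation of the torus T^2.)

H_2 ≅ Z.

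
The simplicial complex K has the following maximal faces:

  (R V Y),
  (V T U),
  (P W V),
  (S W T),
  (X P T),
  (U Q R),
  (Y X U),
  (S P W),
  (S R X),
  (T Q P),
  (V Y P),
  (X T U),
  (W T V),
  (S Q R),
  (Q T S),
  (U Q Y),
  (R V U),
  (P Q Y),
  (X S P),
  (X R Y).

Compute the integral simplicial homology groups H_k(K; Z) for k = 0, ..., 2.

K has 10 vertices, 30 edges, 20 triangles.
rank ∂_0 = 0, rank ∂_1 = 9 ⇒ b_0 = 10 − 0 − 9 = 1; all invariant factors of ∂_1 are 1 so no torsion. So H_0 ≅ Z.
rank ∂_1 = 9, rank ∂_2 = 20 ⇒ b_1 = 30 − 9 − 20 = 1; ∂_2 has invariant factor(s) [2] giving torsion. So H_1 ≅ Z ⊕ Z/2.
rank ∂_2 = 20, rank ∂_3 = 0 ⇒ b_2 = 20 − 20 − 0 = 0. So H_2 ≅ 0.

H_0 = Z,  H_1 = Z ⊕ Z/2,  H_2 = 0.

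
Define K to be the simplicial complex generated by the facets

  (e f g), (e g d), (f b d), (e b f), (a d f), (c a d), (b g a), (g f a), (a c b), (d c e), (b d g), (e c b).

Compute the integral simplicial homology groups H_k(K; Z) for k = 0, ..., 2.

H_0 = Z,  H_1 = Z_2,  H_2 = 0.

We work with the vertex ordering a < b < c < d < e < f < g. The simplices of K, each written with vertices in increasing order, are:

  0-simplices (7): a, b, c, d, e, f, g
  1-simplices (18): ab, ac, ad, af, ag, bc, bd, be, bf, bg, cd, ce, de, df, dg, ef, eg, fg
  2-simplices (12): abc, abg, acd, adf, afg, bce, bdf, bdg, bef, cde, deg, efg

so the chain groups are C_0 ≅ Z^7, C_1 ≅ Z^18, C_2 ≅ Z^12.

Boundary ∂_1: C_1 → C_0 sends each edge [p,q] (with p < q) to q − p.
The 7×18 boundary matrix has rank 6 and Smith normal form diag(1,1,1,1,1,1).

∂_2: C_2 → C_1 sends each 2-simplex [p,q,r] to [q,r] − [p,r] + [p,q]. For instance
  ∂abc = bc − ac + ab,
  ∂bef = ef − bf + be.
The resulting 18×12 matrix has rank 12, and its Smith normal form has invariant factors (1,1,1,1,1,1,1,1,1,1,1,2).

Reading off H_k = ker ∂_k / im ∂_{k+1}:

  H_0: rank C_0 − rank ∂_1 = 7 − 6 = 1, and the invariant factors of ∂_1 are all 1, so H_0 ≅ Z.
  H_1: rank ker ∂_1 − rank ∂_2 = (18 − 6) − 12 = 0, and ∂_2 has invariant factor 2 > 1, so H_1 ≅ Z_2.
  H_2: rank ker ∂_2 − rank ∂_3 = (12 − 12) − 0 = 0, and there is no ∂_3, so H_2 ≅ 0.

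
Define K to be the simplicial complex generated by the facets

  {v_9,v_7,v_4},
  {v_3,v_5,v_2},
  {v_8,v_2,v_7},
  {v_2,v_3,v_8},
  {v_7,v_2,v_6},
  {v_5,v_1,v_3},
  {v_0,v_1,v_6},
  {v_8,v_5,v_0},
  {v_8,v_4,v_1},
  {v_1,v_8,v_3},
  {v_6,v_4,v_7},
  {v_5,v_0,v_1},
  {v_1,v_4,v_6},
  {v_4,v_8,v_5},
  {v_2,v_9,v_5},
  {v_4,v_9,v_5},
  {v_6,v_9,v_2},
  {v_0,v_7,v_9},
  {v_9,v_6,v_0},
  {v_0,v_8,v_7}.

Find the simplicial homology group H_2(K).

We work with the vertex ordering v_0 < v_1 < v_2 < v_3 < v_4 < v_5 < v_6 < v_7 < v_8 < v_9. The simplices of K, each written with vertices in increasing order, are:

  0-simplices (10): [v_0], [v_1], [v_2], [v_3], [v_4], [v_5], [v_6], [v_7], [v_8], [v_9]
  1-simplices (30): (30 of them)
  2-simplices (20): (20 of them)

giving chain groups C_0 ≅ Z^10, C_1 ≅ Z^30, C_2 ≅ Z^20.

Boundary ∂_1: C_1 → C_0 maps an edge to its endpoints' difference, ∂[p,q] = q − p.
This gives a 10×30 integer matrix of rank 9; reducing to Smith normal form yields diagonal entries (1,1,1,1,1,1,1,1,1).

∂_2: C_2 → C_1 acts by ∂[p,q,r] = [q,r] − [p,r] + [p,q]. For instance
  ∂[v_4,v_5,v_8] = [v_5,v_8] − [v_4,v_8] + [v_4,v_5],
  ∂[v_0,v_7,v_8] = [v_7,v_8] − [v_0,v_8] + [v_0,v_7].
The 30×20 boundary matrix has rank 20 and Smith normal form diag(1,1,1,1,1,1,1,1,1,1,1,1,1,1,1,1,1,1,1,2).

Computing H_k = (kernel of ∂_k) / (image of ∂_{k+1}):

  H_2: rank ker ∂_2 − rank ∂_3 = (20 − 20) − 0 = 0, and there is no ∂_3, so H_2 = 0.

(K is a triangulation of the Klein bottle.)

H_2 = 0.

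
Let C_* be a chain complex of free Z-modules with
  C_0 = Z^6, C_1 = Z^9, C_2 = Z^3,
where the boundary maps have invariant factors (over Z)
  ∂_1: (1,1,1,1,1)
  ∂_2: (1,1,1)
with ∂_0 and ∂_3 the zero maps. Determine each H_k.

H_0: b_0 = 6 − 0 − 5 = 1; torsion from ∂_1 factors > 1: none. So H_0 = Z.
H_1: b_1 = 9 − 5 − 3 = 1; torsion from ∂_2 factors > 1: none. So H_1 = Z.
H_2: b_2 = 3 − 3 − 0 = 0; torsion from ∂_3 factors > 1: none. So H_2 = 0.

H_0 = Z,  H_1 = Z,  H_2 = 0.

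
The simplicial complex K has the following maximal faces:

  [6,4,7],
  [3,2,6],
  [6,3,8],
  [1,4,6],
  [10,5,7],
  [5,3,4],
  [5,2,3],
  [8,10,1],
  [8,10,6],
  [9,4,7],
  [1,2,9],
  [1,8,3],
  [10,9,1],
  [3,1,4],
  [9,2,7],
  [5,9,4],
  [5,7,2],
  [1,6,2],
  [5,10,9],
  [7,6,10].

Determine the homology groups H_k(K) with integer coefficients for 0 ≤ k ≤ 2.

K has 10 vertices, 30 edges, 20 triangles.
rank ∂_0 = 0, rank ∂_1 = 9 ⇒ b_0 = 10 − 0 − 9 = 1; all invariant factors of ∂_1 are 1 so no torsion. So H_0 = Z.
rank ∂_1 = 9, rank ∂_2 = 20 ⇒ b_1 = 30 − 9 − 20 = 1; ∂_2 has invariant factor(s) [2] giving torsion. So H_1 = Z × Z/2.
rank ∂_2 = 20, rank ∂_3 = 0 ⇒ b_2 = 20 − 20 − 0 = 0. So H_2 = 0.

H_0 = Z,  H_1 = Z × Z/2,  H_2 = 0.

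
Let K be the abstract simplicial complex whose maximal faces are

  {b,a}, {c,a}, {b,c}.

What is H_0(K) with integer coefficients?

H_0 = Z.

Take the total order a < b < c on the vertex set. Then K (dimension 1) consists of the simplices:

  0-simplices (3): a, b, c
  1-simplices (3): ab, ac, bc

giving chain groups C_0 ≅ Z^3, C_1 ≅ Z^3.

Boundary ∂_1: C_1 → C_0 sends each edge [p,q] (with p < q) to q − p.
The resulting 3×3 matrix has rank 2, and its Smith normal form has invariant factors (1,1).

From H_k ≅ ker(∂_k) / im(∂_{k+1}) we obtain:

  H_0: rank C_0 − rank ∂_1 = 3 − 2 = 1, and the invariant factors of ∂_1 are all 1, so H_0 = Z.

(K is a triangulation of the circle S^1.)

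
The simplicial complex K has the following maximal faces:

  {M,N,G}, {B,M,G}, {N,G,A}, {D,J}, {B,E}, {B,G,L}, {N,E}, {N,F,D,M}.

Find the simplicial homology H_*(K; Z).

We work with the vertex ordering A < B < D < E < F < G < J < L < M < N. The simplices of K, each written with vertices in increasing order, are:

  0-simplices (10): A, B, D, E, F, G, J, L, M, N
  1-simplices (17): AG, AN, BE, BG, BL, BM, DF, DJ, DM, DN, EN, FM, FN, GL, GM, GN, MN
  2-simplices (8): AGN, BGL, BGM, DFM, DFN, DMN, FMN, GMN
  3-simplices (1): DFMN

giving chain groups C_0 ≅ Z^10, C_1 ≅ Z^17, C_2 ≅ Z^8, C_3 ≅ Z^1.

The boundary map ∂_1: C_1 → C_0 sends each edge [p,q] (with p < q) to q − p. For instance
  ∂FM = M − F.
The 10×17 boundary matrix has rank 9 and Smith normal form diag(1,1,1,1,1,1,1,1,1).

The boundary map ∂_2: C_2 → C_1 sends each 2-simplex [p,q,r] to [q,r] − [p,r] + [p,q]. For instance
  ∂BGM = GM − BM + BG,
  ∂DMN = MN − DN + DM.
The 17×8 boundary matrix has rank 7 and Smith normal form diag(1,1,1,1,1,1,1).

Boundary ∂_3: C_3 → C_2 sends each 3-simplex σ to the alternating sum Σ_i (−1)^i (σ with its i-th vertex removed). For instance
  ∂DFMN = FMN − DMN + DFN − DFM.
The 8×1 boundary matrix has rank 1 and Smith normal form diag(1).

Computing H_k = (kernel of ∂_k) / (image of ∂_{k+1}):

  H_0: rank C_0 − rank ∂_1 = 10 − 9 = 1, and the invariant factors of ∂_1 are all 1, so H_0 = Z.
  H_1: rank ker ∂_1 − rank ∂_2 = (17 − 9) − 7 = 1, and the invariant factors of ∂_2 are all 1, so H_1 = Z.
  H_2: rank ker ∂_2 − rank ∂_3 = (8 − 7) − 1 = 0, and the invariant factors of ∂_3 are all 1, so H_2 = 0.
  H_3: rank ker ∂_3 − rank ∂_4 = (1 − 1) − 0 = 0, and there is no ∂_4, so H_3 = 0.

As a check, the Euler characteristic is 10 − 17 + 8 − 1 = 0, which agrees with 1 − 1 + 0 − 0 = 0.

H_0 ≅ Z,  H_1 ≅ Z,  H_2 = 0,  H_3 = 0.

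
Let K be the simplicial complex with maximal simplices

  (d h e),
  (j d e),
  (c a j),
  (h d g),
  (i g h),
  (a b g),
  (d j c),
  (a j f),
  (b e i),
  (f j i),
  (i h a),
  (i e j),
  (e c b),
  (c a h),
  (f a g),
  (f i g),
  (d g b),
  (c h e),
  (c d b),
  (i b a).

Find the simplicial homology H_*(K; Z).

H_0 ≅ Z,  H_1 ≅ Z ⊕ Z/2,  H_2 = 0.

Order the vertices as a < b < c < d < e < f < g < h < i < j. Listing each simplex with vertices in this order, K has dimension 2 with simplices:

  0-simplices (10): a, b, c, d, e, f, g, h, i, j
  1-simplices (30): ab, ac, af, ag, ah, ai, aj, bc, bd, be, bg, bi, cd, ce, ch, cj, de, dg, dh, dj, eh, ei, ej, fg, fi, fj, gh, gi, hi, ij
  2-simplices (20): abg, abi, ach, acj, afg, afj, ahi, bcd, bce, bdg, bei, cdj, ceh, deh, dej, dgh, eij, fgi, fij, ghi

giving chain groups C_0 ≅ Z^10, C_1 ≅ Z^30, C_2 ≅ Z^20.

The boundary map ∂_1: C_1 → C_0 is given by ∂[p,q] = [q] − [p]. For instance
  ∂dh = h − d.
The 10×30 boundary matrix has rank 9 and Smith normal form diag(1,1,1,1,1,1,1,1,1).

Boundary ∂_2: C_2 → C_1 maps a triangle to the signed sum of its edges. For instance
  ∂ach = ch − ah + ac,
  ∂eij = ij − ej + ei.
As a 30×20 matrix over Z this has rank 20, with invariant factors (1,1,1,1,1,1,1,1,1,1,1,1,1,1,1,1,1,1,1,2).

From H_k ≅ ker(∂_k) / im(∂_{k+1}) we obtain:

  H_0: rank C_0 − rank ∂_1 = 10 − 9 = 1, and the invariant factors of ∂_1 are all 1, so H_0 = Z.
  H_1: rank ker ∂_1 − rank ∂_2 = (30 − 9) − 20 = 1, and ∂_2 has invariant factor 2 > 1, so H_1 = Z ⊕ Z/2.
  H_2: rank ker ∂_2 − rank ∂_3 = (20 − 20) − 0 = 0, and there is no ∂_3, so H_2 = 0.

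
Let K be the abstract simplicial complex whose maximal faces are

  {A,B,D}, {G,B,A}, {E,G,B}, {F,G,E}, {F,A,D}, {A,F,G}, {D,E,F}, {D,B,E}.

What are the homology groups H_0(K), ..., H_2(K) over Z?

We work with the vertex ordering A < B < D < E < F < G. The simplices of K, each written with vertices in increasing order, are:

  0-simplices (6): A, B, D, E, F, G
  1-simplices (12): AB, AD, AF, AG, BD, BE, BG, DE, DF, EF, EG, FG
  2-simplices (8): ABD, ABG, ADF, AFG, BDE, BEG, DEF, EFG

Hence C_0 ≅ Z^6, C_1 ≅ Z^12, C_2 ≅ Z^8.

Boundary ∂_1: C_1 → C_0 is given by ∂[p,q] = [q] − [p]. For instance
  ∂EF = F − E.
The resulting 6×12 matrix has rank 5, and its Smith normal form has invariant factors (1,1,1,1,1).

Boundary ∂_2: C_2 → C_1 sends each 2-simplex [p,q,r] to [q,r] − [p,r] + [p,q]. For instance
  ∂AFG = FG − AG + AF,
  ∂ABG = BG − AG + AB.
As a 12×8 matrix over Z this has rank 7, with invariant factors (1,1,1,1,1,1,1).

Now H_k = ker ∂_k / im ∂_{k+1}, so:

  H_0: rank C_0 − rank ∂_1 = 6 − 5 = 1, and the invariant factors of ∂_1 are all 1, so H_0 ≅ Z.
  H_1: rank ker ∂_1 − rank ∂_2 = (12 − 5) − 7 = 0, and the invariant factors of ∂_2 are all 1, so H_1 ≅ 0.
  H_2: rank ker ∂_2 − rank ∂_3 = (8 − 7) − 0 = 1, and there is no ∂_3, so H_2 ≅ Z.

H_0 ≅ Z,  H_1 = 0,  H_2 ≅ Z.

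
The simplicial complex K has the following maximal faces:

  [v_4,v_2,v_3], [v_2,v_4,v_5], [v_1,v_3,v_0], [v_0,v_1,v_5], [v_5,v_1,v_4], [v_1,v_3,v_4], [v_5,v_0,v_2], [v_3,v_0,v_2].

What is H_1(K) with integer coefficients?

Order the vertices as v_0 < v_1 < v_2 < v_3 < v_4 < v_5. Listing each simplex with vertices in this order, K has dimension 2 with simplices:

  0-simplices (6): [v_0], [v_1], [v_2], [v_3], [v_4], [v_5]
  1-simplices (12): [v_0,v_1], [v_0,v_2], [v_0,v_3], [v_0,v_5], [v_1,v_3], [v_1,v_4], [v_1,v_5], [v_2,v_3], [v_2,v_4], [v_2,v_5], [v_3,v_4], [v_4,v_5]
  2-simplices (8): [v_0,v_1,v_3], [v_0,v_1,v_5], [v_0,v_2,v_3], [v_0,v_2,v_5], [v_1,v_3,v_4], [v_1,v_4,v_5], [v_2,v_3,v_4], [v_2,v_4,v_5]

giving chain groups C_0 ≅ Z^6, C_1 ≅ Z^12, C_2 ≅ Z^8.

Boundary ∂_1: C_1 → C_0 is given by ∂[p,q] = [q] − [p].
The 6×12 boundary matrix has rank 5 and Smith normal form diag(1,1,1,1,1).

∂_2: C_2 → C_1 maps a triangle to the signed sum of its edges. For instance
  ∂[v_0,v_2,v_5] = [v_2,v_5] − [v_0,v_5] + [v_0,v_2],
  ∂[v_0,v_1,v_3] = [v_1,v_3] − [v_0,v_3] + [v_0,v_1].
This gives a 12×8 integer matrix of rank 7; reducing to Smith normal form yields diagonal entries (1,1,1,1,1,1,1).

Now H_k = ker ∂_k / im ∂_{k+1}, so:

  H_1: rank ker ∂_1 − rank ∂_2 = (12 − 5) − 7 = 0, and the invariant factors of ∂_2 are all 1, so H_1 ≅ 0.

H_1 = 0.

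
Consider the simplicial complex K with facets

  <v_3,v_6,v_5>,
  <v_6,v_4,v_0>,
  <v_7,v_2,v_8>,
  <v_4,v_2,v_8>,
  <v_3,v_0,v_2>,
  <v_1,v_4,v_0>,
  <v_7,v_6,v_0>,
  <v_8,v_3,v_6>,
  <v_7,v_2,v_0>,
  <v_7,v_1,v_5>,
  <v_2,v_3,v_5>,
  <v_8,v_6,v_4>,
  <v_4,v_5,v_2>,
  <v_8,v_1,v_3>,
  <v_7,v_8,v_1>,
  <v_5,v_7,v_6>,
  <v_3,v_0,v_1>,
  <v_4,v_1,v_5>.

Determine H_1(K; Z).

K has 9 vertices, 27 edges, 18 triangles.
rank ∂_1 = 8, rank ∂_2 = 17 ⇒ b_1 = 27 − 8 − 17 = 2; all invariant factors of ∂_2 are 1 so no torsion. So H_1 ≅ Z^2.

H_1 ≅ Z^2.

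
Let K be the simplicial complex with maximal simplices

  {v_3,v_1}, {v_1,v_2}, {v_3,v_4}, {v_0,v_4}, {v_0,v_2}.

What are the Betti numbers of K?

b_0 = 1, b_1 = 1.

K has 5 vertices, 5 edges.
rank ∂_0 = 0, rank ∂_1 = 4 ⇒ b_0 = 5 − 0 − 4 = 1; all invariant factors of ∂_1 are 1 so no torsion. So H_0 ≅ Z.
rank ∂_1 = 4, rank ∂_2 = 0 ⇒ b_1 = 5 − 4 − 0 = 1. So H_1 ≅ Z.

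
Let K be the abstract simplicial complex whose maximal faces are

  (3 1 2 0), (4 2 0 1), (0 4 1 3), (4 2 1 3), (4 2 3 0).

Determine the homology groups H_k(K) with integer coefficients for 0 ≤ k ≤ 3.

Take the total order 0 < 1 < 2 < 3 < 4 on the vertex set. Then K (dimension 3) consists of the simplices:

  0-simplices (5): [0], [1], [2], [3], [4]
  1-simplices (10): [0,1], [0,2], [0,3], [0,4], [1,2], [1,3], [1,4], [2,3], [2,4], [3,4]
  2-simplices (10): [0,1,2], [0,1,3], [0,1,4], [0,2,3], [0,2,4], [0,3,4], [1,2,3], [1,2,4], [1,3,4], [2,3,4]
  3-simplices (5): [0,1,2,3], [0,1,2,4], [0,1,3,4], [0,2,3,4], [1,2,3,4]

giving chain groups C_0 ≅ Z^5, C_1 ≅ Z^10, C_2 ≅ Z^10, C_3 ≅ Z^5.

Boundary ∂_1: C_1 → C_0 sends each edge [p,q] (with p < q) to q − p. For instance
  ∂[2,4] = [4] − [2].
This gives a 5×10 integer matrix of rank 4; reducing to Smith normal form yields diagonal entries (1,1,1,1).

The boundary map ∂_2: C_2 → C_1 acts by ∂[p,q,r] = [q,r] − [p,r] + [p,q]. For instance
  ∂[2,3,4] = [3,4] − [2,4] + [2,3],
  ∂[0,1,4] = [1,4] − [0,4] + [0,1].
The 10×10 boundary matrix has rank 6 and Smith normal form diag(1,1,1,1,1,1).

The boundary map ∂_3: C_3 → C_2 sends each 3-simplex σ to the alternating sum Σ_i (−1)^i (σ with its i-th vertex removed). For instance
  ∂[0,1,2,3] = [1,2,3] − [0,2,3] + [0,1,3] − [0,1,2],
  ∂[0,2,3,4] = [2,3,4] − [0,3,4] + [0,2,4] − [0,2,3].
As a 10×5 matrix over Z this has rank 4, with invariant factors (1,1,1,1).

From H_k ≅ ker(∂_k) / im(∂_{k+1}) we obtain:

  H_0: rank C_0 − rank ∂_1 = 5 − 4 = 1, and the invariant factors of ∂_1 are all 1, so H_0 = Z.
  H_1: rank ker ∂_1 − rank ∂_2 = (10 − 4) − 6 = 0, and the invariant factors of ∂_2 are all 1, so H_1 = 0.
  H_2: rank ker ∂_2 − rank ∂_3 = (10 − 6) − 4 = 0, and the invariant factors of ∂_3 are all 1, so H_2 = 0.
  H_3: rank ker ∂_3 − rank ∂_4 = (5 − 4) − 0 = 1, and there is no ∂_4, so H_3 = Z.

H_0 ≅ Z,  H_1 = 0,  H_2 = 0,  H_3 ≅ Z.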